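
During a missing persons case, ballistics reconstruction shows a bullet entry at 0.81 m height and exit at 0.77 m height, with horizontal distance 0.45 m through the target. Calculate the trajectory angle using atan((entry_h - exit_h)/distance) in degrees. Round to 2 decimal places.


Bullet trajectory angle:
Height difference = 0.81 - 0.77 = 0.04 m
angle = atan(0.04 / 0.45)
angle = atan(0.088889)
angle = 5.08 degrees

5.08


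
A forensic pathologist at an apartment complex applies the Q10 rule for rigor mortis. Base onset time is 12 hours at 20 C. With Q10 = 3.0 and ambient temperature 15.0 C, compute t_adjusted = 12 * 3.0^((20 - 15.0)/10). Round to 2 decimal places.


Rigor mortis time adjustment:
Exponent = (T_ref - T_actual) / 10 = (20 - 15.0) / 10 = 0.5
Q10 factor = 3.0^0.5 = 1.73205
t_adjusted = 12 * 1.73205 = 20.78 hours

20.78


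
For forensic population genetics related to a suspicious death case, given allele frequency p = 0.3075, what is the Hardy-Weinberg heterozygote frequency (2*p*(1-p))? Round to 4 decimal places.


Hardy-Weinberg heterozygote frequency:
q = 1 - p = 1 - 0.3075 = 0.6925
2pq = 2 * 0.3075 * 0.6925 = 0.4259

0.4259


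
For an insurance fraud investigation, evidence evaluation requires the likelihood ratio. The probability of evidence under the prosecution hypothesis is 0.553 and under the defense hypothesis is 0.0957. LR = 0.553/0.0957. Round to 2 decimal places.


Likelihood ratio calculation:
LR = P(E|Hp) / P(E|Hd)
LR = 0.553 / 0.0957
LR = 5.78

5.78


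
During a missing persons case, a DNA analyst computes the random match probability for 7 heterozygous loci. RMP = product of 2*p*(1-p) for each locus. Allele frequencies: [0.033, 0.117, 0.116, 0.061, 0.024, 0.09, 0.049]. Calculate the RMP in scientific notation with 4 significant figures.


Computing RMP for 7 loci:
Locus 1: 2 * 0.033 * 0.967 = 0.063822
Locus 2: 2 * 0.117 * 0.883 = 0.206622
Locus 3: 2 * 0.116 * 0.884 = 0.205088
Locus 4: 2 * 0.061 * 0.939 = 0.114558
Locus 5: 2 * 0.024 * 0.976 = 0.046848
Locus 6: 2 * 0.09 * 0.91 = 0.1638
Locus 7: 2 * 0.049 * 0.951 = 0.093198
RMP = 2.216e-07

2.216e-07


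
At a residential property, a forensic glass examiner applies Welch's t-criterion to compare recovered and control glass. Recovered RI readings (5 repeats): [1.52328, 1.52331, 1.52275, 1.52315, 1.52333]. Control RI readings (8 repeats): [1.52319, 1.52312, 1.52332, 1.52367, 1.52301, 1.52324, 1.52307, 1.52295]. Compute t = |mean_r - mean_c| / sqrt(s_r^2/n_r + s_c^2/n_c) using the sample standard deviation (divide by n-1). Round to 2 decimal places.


Welch's t-criterion for glass RI comparison:
Recovered mean = sum / n_r = 7.61582 / 5 = 1.523164
Control mean = sum / n_c = 12.18557 / 8 = 1.5231963
Recovered sample variance s_r^2 = 5.848e-08
Control sample variance s_c^2 = 5.12554e-08
Welch SE (unpooled) = sqrt(s_r^2/n_r + s_c^2/n_c) = sqrt(1.1696e-08 + 6.40692e-09) = sqrt(1.81029e-08) = 0.000134547
|mean_r - mean_c| = 3.225e-05
t = 3.225e-05 / 0.000134547 = 0.24

0.24


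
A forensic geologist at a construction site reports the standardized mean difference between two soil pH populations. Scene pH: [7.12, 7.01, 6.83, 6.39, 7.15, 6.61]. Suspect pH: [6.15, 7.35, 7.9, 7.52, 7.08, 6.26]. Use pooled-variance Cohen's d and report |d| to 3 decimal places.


Pooled-variance Cohen's d for soil pH comparison:
Scene mean = 41.11 / 6 = 6.851667
Suspect mean = 42.26 / 6 = 7.043333
Scene sample variance s_s^2 = 0.091617
Suspect sample variance s_c^2 = 0.493627
Pooled variance = ((n_s-1)*s_s^2 + (n_c-1)*s_c^2) / (n_s + n_c - 2) = 0.292622
Pooled SD = sqrt(0.292622) = 0.540945
Mean difference = -0.191667
|d| = |-0.191667| / 0.540945 = 0.354

0.354


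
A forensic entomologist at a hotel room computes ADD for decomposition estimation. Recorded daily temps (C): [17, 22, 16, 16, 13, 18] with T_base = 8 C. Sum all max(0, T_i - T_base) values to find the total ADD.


Computing ADD day by day:
Day 1: max(0, 17 - 8) = 9
Day 2: max(0, 22 - 8) = 14
Day 3: max(0, 16 - 8) = 8
Day 4: max(0, 16 - 8) = 8
Day 5: max(0, 13 - 8) = 5
Day 6: max(0, 18 - 8) = 10
Total ADD = 54

54


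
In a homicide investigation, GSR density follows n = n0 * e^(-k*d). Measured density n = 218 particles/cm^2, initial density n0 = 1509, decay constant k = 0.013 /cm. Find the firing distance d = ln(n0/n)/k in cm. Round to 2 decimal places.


GSR distance calculation:
n0/n = 1509 / 218 = 6.922018
ln(n0/n) = 1.934707
d = 1.934707 / 0.013 = 148.82 cm

148.82


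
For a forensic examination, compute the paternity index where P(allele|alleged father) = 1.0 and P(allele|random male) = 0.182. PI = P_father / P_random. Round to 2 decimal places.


Paternity Index calculation:
PI = P(allele|father) / P(allele|random)
PI = 1.0 / 0.182
PI = 5.49

5.49


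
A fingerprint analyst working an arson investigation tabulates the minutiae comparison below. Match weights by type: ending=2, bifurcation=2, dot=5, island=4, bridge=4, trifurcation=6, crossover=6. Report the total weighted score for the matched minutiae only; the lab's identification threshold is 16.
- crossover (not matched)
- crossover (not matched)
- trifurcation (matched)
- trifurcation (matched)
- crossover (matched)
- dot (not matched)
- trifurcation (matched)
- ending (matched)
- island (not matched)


Weighted minutiae match score:
  crossover: not matched, +0
  crossover: not matched, +0
  trifurcation: matched, +6 (running total 6)
  trifurcation: matched, +6 (running total 12)
  crossover: matched, +6 (running total 18)
  dot: not matched, +0
  trifurcation: matched, +6 (running total 24)
  ending: matched, +2 (running total 26)
  island: not matched, +0
Total score = 26
Threshold = 16; verdict = identification

26


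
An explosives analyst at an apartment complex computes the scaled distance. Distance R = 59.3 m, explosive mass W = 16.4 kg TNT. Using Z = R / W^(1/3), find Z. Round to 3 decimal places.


Scaled distance calculation:
W^(1/3) = 16.4^(1/3) = 2.540668
Z = R / W^(1/3) = 59.3 / 2.540668
Z = 23.340 m/kg^(1/3)

23.340


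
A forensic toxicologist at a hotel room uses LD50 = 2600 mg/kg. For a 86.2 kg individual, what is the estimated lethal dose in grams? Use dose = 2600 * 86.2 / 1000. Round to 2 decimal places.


Lethal dose calculation:
Lethal dose = LD50 * body_weight / 1000
= 2600 * 86.2 / 1000
= 224120 / 1000
= 224.12 g

224.12


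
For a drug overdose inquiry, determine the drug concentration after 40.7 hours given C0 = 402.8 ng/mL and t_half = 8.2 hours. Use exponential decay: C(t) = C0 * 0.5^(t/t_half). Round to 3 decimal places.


Drug concentration decay:
Number of half-lives = t / t_half = 40.7 / 8.2 = 4.963415
Decay factor = 0.5^4.963415 = 0.0320526
C(t) = 402.8 * 0.0320526 = 12.911 ng/mL

12.911


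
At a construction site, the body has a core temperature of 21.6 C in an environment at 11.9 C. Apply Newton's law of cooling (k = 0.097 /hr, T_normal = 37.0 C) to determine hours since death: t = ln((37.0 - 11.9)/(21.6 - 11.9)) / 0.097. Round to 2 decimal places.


Using Newton's law of cooling:
t = ln((T_normal - T_ambient) / (T_body - T_ambient)) / k
T_normal - T_ambient = 25.1
T_body - T_ambient = 9.7
Ratio = 2.587629
ln(ratio) = 0.950742
t = 0.950742 / 0.097 = 9.80 hours

9.80


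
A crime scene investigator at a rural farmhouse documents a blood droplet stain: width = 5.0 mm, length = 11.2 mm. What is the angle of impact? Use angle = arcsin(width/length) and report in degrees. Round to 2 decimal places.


Blood spatter impact angle calculation:
width / length = 5.0 / 11.2 = 0.446429
angle = arcsin(0.446429)
angle = 26.51 degrees

26.51


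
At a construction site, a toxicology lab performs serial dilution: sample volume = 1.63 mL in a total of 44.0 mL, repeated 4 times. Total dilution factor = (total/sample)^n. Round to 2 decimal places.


Dilution factor calculation:
Single dilution = V_total / V_sample = 44.0 / 1.63 ≈ 26.993865
Number of dilutions = 4
Total DF = (44.0 / 1.63)^4 (full precision, rounded at the end) = 530958.15

530958.15


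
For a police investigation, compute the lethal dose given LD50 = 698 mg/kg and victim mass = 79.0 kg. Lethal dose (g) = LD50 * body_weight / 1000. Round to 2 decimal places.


Lethal dose calculation:
Lethal dose = LD50 * body_weight / 1000
= 698 * 79.0 / 1000
= 55142 / 1000
= 55.14 g

55.14


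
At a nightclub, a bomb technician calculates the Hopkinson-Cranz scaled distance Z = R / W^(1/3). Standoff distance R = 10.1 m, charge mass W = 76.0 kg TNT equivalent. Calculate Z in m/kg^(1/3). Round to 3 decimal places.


Scaled distance calculation:
W^(1/3) = 76.0^(1/3) = 4.235824
Z = R / W^(1/3) = 10.1 / 4.235824
Z = 2.384 m/kg^(1/3)

2.384


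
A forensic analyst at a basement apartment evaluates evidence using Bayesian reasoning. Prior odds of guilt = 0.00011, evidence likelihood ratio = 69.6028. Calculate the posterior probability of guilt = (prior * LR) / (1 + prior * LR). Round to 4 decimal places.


Bayesian evidence evaluation:
Posterior odds = prior_odds * LR = 0.00011 * 69.6028 = 0.007656308
Posterior probability = posterior_odds / (1 + posterior_odds)
= 0.007656308 / (1 + 0.007656308)
= 0.007656308 / 1.007656308
= 0.0076

0.0076


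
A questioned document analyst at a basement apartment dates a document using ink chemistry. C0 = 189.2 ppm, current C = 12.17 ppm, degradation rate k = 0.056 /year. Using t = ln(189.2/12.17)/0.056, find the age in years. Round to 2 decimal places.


Document age estimation:
C0/C = 189.2 / 12.17 = 15.546426
ln(C0/C) = 2.743831
t = 2.743831 / 0.056 = 49.00 years

49.00


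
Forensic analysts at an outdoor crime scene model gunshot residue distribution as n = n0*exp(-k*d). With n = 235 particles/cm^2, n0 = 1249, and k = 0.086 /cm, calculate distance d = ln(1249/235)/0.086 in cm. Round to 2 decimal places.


GSR distance calculation:
n0/n = 1249 / 235 = 5.314894
ln(n0/n) = 1.670513
d = 1.670513 / 0.086 = 19.42 cm

19.42


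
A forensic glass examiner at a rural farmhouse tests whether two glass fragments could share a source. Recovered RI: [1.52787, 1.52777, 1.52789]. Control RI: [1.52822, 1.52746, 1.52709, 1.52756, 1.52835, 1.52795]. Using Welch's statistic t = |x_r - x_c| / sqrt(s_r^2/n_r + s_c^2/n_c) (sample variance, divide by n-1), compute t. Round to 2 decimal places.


Welch's t-criterion for glass RI comparison:
Recovered mean = sum / n_r = 4.58353 / 3 = 1.5278433
Control mean = sum / n_c = 9.16663 / 6 = 1.5277717
Recovered sample variance s_r^2 = 4.13333e-09
Control sample variance s_c^2 = 2.34777e-07
Welch SE (unpooled) = sqrt(s_r^2/n_r + s_c^2/n_c) = sqrt(1.37778e-09 + 3.91294e-08) = sqrt(4.05072e-08) = 0.000201264
|mean_r - mean_c| = 7.16667e-05
t = 7.16667e-05 / 0.000201264 = 0.36

0.36


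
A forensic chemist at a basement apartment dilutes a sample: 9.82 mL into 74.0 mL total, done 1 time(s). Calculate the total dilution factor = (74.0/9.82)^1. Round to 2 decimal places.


Dilution factor calculation:
Single dilution = V_total / V_sample = 74.0 / 9.82 ≈ 7.535642
Number of dilutions = 1
Total DF = (74.0 / 9.82)^1 (full precision, rounded at the end) = 7.54

7.54


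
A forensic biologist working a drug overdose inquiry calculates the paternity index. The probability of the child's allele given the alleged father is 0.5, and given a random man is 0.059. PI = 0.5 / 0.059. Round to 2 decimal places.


Paternity Index calculation:
PI = P(allele|father) / P(allele|random)
PI = 0.5 / 0.059
PI = 8.47

8.47


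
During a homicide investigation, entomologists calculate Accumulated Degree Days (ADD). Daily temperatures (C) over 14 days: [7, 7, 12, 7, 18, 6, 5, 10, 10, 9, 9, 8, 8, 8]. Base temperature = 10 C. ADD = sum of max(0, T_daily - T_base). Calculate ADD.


Computing ADD day by day:
Day 1: max(0, 7 - 10) = 0
Day 2: max(0, 7 - 10) = 0
Day 3: max(0, 12 - 10) = 2
Day 4: max(0, 7 - 10) = 0
Day 5: max(0, 18 - 10) = 8
Day 6: max(0, 6 - 10) = 0
Day 7: max(0, 5 - 10) = 0
Day 8: max(0, 10 - 10) = 0
Day 9: max(0, 10 - 10) = 0
Day 10: max(0, 9 - 10) = 0
Day 11: max(0, 9 - 10) = 0
Day 12: max(0, 8 - 10) = 0
Day 13: max(0, 8 - 10) = 0
Day 14: max(0, 8 - 10) = 0
Total ADD = 10

10


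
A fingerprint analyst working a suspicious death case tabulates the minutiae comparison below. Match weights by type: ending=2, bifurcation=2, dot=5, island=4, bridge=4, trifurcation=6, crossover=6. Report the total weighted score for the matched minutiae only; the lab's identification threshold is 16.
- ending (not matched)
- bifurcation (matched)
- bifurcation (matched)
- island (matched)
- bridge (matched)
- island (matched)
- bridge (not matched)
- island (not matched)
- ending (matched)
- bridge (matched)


Weighted minutiae match score:
  ending: not matched, +0
  bifurcation: matched, +2 (running total 2)
  bifurcation: matched, +2 (running total 4)
  island: matched, +4 (running total 8)
  bridge: matched, +4 (running total 12)
  island: matched, +4 (running total 16)
  bridge: not matched, +0
  island: not matched, +0
  ending: matched, +2 (running total 18)
  bridge: matched, +4 (running total 22)
Total score = 22
Threshold = 16; verdict = identification

22


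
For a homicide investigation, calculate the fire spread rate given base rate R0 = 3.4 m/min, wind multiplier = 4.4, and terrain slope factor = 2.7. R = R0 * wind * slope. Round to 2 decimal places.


Fire spread rate calculation:
R = R0 * wind_factor * slope_factor
= 3.4 * 4.4 * 2.7
= 14.96 * 2.7
= 40.39 m/min

40.39


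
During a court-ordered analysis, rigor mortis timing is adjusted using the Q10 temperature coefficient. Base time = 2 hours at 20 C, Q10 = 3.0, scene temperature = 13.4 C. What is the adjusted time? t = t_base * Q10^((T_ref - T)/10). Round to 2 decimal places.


Rigor mortis time adjustment:
Exponent = (T_ref - T_actual) / 10 = (20 - 13.4) / 10 = 0.66
Q10 factor = 3.0^0.66 = 2.0649
t_adjusted = 2 * 2.0649 = 4.13 hours

4.13


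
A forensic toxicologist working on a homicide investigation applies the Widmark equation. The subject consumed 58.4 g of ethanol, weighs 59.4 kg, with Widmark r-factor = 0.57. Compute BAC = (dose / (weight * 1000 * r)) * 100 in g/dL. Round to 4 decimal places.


Applying the Widmark formula:
BAC = (dose_g / (body_wt * 1000 * r)) * 100
Denominator = 59.4 * 1000 * 0.57 = 33858
BAC = (58.4 / 33858) * 100
BAC = 0.1725 g/dL

0.1725


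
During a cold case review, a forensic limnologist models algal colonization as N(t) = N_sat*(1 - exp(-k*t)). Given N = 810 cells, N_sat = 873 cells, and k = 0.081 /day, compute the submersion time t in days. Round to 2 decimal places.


PMSI from diatom colonization curve:
N / N_sat = 810 / 873 = 0.927835
1 - N/N_sat = 0.072165
ln(1 - N/N_sat) = -2.6288
t = -ln(1 - N/N_sat) / k = -(-2.6288) / 0.081 = 32.45 days

32.45


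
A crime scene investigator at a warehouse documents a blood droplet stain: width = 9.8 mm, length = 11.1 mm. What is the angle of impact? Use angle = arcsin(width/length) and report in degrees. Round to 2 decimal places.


Blood spatter impact angle calculation:
width / length = 9.8 / 11.1 = 0.882883
angle = arcsin(0.882883)
angle = 61.99 degrees

61.99


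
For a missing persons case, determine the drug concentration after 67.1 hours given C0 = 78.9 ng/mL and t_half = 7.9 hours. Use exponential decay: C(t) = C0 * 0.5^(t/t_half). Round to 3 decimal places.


Drug concentration decay:
Number of half-lives = t / t_half = 67.1 / 7.9 = 8.493671
Decay factor = 0.5^8.493671 = 0.00277428
C(t) = 78.9 * 0.00277428 = 0.219 ng/mL

0.219


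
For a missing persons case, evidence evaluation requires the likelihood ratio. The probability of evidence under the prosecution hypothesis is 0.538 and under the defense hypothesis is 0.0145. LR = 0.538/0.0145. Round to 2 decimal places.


Likelihood ratio calculation:
LR = P(E|Hp) / P(E|Hd)
LR = 0.538 / 0.0145
LR = 37.10

37.10


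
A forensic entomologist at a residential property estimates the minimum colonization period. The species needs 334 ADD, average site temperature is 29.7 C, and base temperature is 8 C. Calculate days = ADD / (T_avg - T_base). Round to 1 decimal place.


Insect development time:
Effective temperature = avg_temp - T_base = 29.7 - 8 = 21.7 C
Days = ADD / effective_temp = 334 / 21.7 = 15.4 days

15.4


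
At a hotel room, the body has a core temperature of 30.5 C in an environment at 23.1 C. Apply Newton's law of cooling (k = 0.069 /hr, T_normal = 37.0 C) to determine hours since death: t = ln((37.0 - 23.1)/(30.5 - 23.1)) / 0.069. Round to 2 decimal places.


Using Newton's law of cooling:
t = ln((T_normal - T_ambient) / (T_body - T_ambient)) / k
T_normal - T_ambient = 13.9
T_body - T_ambient = 7.4
Ratio = 1.878378
ln(ratio) = 0.630409
t = 0.630409 / 0.069 = 9.14 hours

9.14


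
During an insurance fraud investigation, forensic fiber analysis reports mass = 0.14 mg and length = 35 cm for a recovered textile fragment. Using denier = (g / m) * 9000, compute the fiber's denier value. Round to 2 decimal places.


Denier calculation:
Mass in grams = 0.14 mg / 1000 = 0.00014 g
Length in meters = 35 cm / 100 = 0.35 m
Linear density = mass / length = 0.00014 / 0.35 = 0.0004 g/m
Denier = (g/m) * 9000 = 0.0004 * 9000 = 3.60

3.60


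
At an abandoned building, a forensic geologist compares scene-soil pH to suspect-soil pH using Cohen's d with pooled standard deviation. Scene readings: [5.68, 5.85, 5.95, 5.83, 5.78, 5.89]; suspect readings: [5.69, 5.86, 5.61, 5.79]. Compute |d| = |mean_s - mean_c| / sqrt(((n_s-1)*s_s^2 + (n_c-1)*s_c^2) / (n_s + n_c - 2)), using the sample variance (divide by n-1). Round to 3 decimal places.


Pooled-variance Cohen's d for soil pH comparison:
Scene mean = 34.98 / 6 = 5.83
Suspect mean = 22.95 / 4 = 5.7375
Scene sample variance s_s^2 = 0.00868
Suspect sample variance s_c^2 = 0.012092
Pooled variance = ((n_s-1)*s_s^2 + (n_c-1)*s_c^2) / (n_s + n_c - 2) = 0.009959
Pooled SD = sqrt(0.009959) = 0.099795
Mean difference = 0.0925
|d| = |0.0925| / 0.099795 = 0.927

0.927


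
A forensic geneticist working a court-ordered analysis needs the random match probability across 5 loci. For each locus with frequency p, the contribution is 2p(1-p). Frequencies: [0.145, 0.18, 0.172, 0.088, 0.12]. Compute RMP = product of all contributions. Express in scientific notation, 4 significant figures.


Computing RMP for 5 loci:
Locus 1: 2 * 0.145 * 0.855 = 0.24795
Locus 2: 2 * 0.18 * 0.82 = 0.2952
Locus 3: 2 * 0.172 * 0.828 = 0.284832
Locus 4: 2 * 0.088 * 0.912 = 0.160512
Locus 5: 2 * 0.12 * 0.88 = 0.2112
RMP = 7.068e-04

7.068e-04


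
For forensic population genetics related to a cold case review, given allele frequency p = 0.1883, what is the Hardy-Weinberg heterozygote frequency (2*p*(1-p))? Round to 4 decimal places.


Hardy-Weinberg heterozygote frequency:
q = 1 - p = 1 - 0.1883 = 0.8117
2pq = 2 * 0.1883 * 0.8117 = 0.3057

0.3057


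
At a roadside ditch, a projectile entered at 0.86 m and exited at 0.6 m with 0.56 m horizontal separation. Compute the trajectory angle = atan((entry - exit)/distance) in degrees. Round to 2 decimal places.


Bullet trajectory angle:
Height difference = 0.86 - 0.6 = 0.26 m
angle = atan(0.26 / 0.56)
angle = atan(0.464286)
angle = 24.90 degrees

24.90


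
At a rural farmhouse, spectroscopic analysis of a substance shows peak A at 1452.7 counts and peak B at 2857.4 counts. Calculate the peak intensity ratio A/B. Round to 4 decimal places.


Spectral peak ratio:
Peak A = 1452.7 counts
Peak B = 2857.4 counts
Ratio = 1452.7 / 2857.4 = 0.5084

0.5084


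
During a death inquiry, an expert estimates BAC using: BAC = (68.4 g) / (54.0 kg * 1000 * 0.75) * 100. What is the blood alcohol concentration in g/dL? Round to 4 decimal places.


Applying the Widmark formula:
BAC = (dose_g / (body_wt * 1000 * r)) * 100
Denominator = 54.0 * 1000 * 0.75 = 40500
BAC = (68.4 / 40500) * 100
BAC = 0.1689 g/dL

0.1689


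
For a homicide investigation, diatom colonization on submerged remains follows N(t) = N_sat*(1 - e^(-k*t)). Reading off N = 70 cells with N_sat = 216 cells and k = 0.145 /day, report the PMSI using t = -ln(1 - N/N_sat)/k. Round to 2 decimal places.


PMSI from diatom colonization curve:
N / N_sat = 70 / 216 = 0.324074
1 - N/N_sat = 0.675926
ln(1 - N/N_sat) = -0.391672
t = -ln(1 - N/N_sat) / k = -(-0.391672) / 0.145 = 2.70 days

2.70


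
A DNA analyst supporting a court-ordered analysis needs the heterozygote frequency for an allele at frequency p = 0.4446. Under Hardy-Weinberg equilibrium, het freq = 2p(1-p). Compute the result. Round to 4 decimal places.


Hardy-Weinberg heterozygote frequency:
q = 1 - p = 1 - 0.4446 = 0.5554
2pq = 2 * 0.4446 * 0.5554 = 0.4939

0.4939


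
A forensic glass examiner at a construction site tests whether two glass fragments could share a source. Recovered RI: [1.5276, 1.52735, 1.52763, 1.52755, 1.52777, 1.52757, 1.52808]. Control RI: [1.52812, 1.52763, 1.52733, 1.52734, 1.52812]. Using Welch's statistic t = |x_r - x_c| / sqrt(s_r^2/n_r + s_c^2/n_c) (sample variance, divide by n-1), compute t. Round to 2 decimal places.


Welch's t-criterion for glass RI comparison:
Recovered mean = sum / n_r = 10.69355 / 7 = 1.52765
Control mean = sum / n_c = 7.63854 / 5 = 1.527708
Recovered sample variance s_r^2 = 5.14333e-08
Control sample variance s_c^2 = 1.5597e-07
Welch SE (unpooled) = sqrt(s_r^2/n_r + s_c^2/n_c) = sqrt(7.34762e-09 + 3.1194e-08) = sqrt(3.85416e-08) = 0.00019632
|mean_r - mean_c| = 5.8e-05
t = 5.8e-05 / 0.00019632 = 0.30

0.30


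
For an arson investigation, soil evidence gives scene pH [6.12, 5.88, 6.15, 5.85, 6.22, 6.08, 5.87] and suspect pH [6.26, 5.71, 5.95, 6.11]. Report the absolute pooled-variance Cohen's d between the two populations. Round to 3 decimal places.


Pooled-variance Cohen's d for soil pH comparison:
Scene mean = 42.17 / 7 = 6.024286
Suspect mean = 24.03 / 4 = 6.0075
Scene sample variance s_s^2 = 0.023562
Suspect sample variance s_c^2 = 0.055358
Pooled variance = ((n_s-1)*s_s^2 + (n_c-1)*s_c^2) / (n_s + n_c - 2) = 0.034161
Pooled SD = sqrt(0.034161) = 0.184827
Mean difference = 0.016786
|d| = |0.016786| / 0.184827 = 0.091

0.091


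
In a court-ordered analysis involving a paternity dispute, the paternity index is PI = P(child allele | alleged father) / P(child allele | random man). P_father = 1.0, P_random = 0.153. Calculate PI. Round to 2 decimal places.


Paternity Index calculation:
PI = P(allele|father) / P(allele|random)
PI = 1.0 / 0.153
PI = 6.54

6.54


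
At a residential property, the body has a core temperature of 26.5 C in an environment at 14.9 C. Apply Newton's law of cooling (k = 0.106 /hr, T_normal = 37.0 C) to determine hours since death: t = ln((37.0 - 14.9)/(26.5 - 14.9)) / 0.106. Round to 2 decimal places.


Using Newton's law of cooling:
t = ln((T_normal - T_ambient) / (T_body - T_ambient)) / k
T_normal - T_ambient = 22.1
T_body - T_ambient = 11.6
Ratio = 1.905172
ln(ratio) = 0.644572
t = 0.644572 / 0.106 = 6.08 hours

6.08


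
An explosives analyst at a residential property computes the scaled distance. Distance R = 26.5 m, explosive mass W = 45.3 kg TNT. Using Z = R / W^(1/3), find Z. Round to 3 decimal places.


Scaled distance calculation:
W^(1/3) = 45.3^(1/3) = 3.56478
Z = R / W^(1/3) = 26.5 / 3.56478
Z = 7.434 m/kg^(1/3)

7.434


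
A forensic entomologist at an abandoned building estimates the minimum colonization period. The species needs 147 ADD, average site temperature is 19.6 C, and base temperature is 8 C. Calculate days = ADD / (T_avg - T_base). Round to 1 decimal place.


Insect development time:
Effective temperature = avg_temp - T_base = 19.6 - 8 = 11.6 C
Days = ADD / effective_temp = 147 / 11.6 = 12.7 days

12.7


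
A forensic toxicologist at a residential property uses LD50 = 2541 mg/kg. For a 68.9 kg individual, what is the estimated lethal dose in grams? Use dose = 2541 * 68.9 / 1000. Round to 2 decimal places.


Lethal dose calculation:
Lethal dose = LD50 * body_weight / 1000
= 2541 * 68.9 / 1000
= 175074.9 / 1000
= 175.07 g

175.07


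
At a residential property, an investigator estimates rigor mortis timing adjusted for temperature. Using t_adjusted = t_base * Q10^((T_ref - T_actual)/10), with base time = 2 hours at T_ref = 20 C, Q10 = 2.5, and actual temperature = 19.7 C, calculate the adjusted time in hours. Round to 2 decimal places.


Rigor mortis time adjustment:
Exponent = (T_ref - T_actual) / 10 = (20 - 19.7) / 10 = 0.03
Q10 factor = 2.5^0.03 = 1.02787
t_adjusted = 2 * 1.02787 = 2.06 hours

2.06


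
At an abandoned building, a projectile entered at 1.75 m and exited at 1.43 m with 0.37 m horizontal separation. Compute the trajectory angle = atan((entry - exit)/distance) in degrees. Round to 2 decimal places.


Bullet trajectory angle:
Height difference = 1.75 - 1.43 = 0.32 m
angle = atan(0.32 / 0.37)
angle = atan(0.864865)
angle = 40.86 degrees

40.86


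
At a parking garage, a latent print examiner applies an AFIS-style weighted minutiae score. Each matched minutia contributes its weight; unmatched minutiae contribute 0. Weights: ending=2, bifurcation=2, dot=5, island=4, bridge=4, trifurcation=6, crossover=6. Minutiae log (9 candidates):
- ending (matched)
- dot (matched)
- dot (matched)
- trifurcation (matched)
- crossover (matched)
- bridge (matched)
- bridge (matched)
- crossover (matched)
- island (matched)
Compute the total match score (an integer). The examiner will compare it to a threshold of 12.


Weighted minutiae match score:
  ending: matched, +2 (running total 2)
  dot: matched, +5 (running total 7)
  dot: matched, +5 (running total 12)
  trifurcation: matched, +6 (running total 18)
  crossover: matched, +6 (running total 24)
  bridge: matched, +4 (running total 28)
  bridge: matched, +4 (running total 32)
  crossover: matched, +6 (running total 38)
  island: matched, +4 (running total 42)
Total score = 42
Threshold = 12; verdict = identification

42


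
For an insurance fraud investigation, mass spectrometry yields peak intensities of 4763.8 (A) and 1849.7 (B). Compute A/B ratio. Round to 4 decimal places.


Spectral peak ratio:
Peak A = 4763.8 counts
Peak B = 1849.7 counts
Ratio = 4763.8 / 1849.7 = 2.5754

2.5754


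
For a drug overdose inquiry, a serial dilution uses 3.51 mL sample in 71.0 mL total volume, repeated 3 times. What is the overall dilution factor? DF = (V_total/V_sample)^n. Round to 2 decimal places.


Dilution factor calculation:
Single dilution = V_total / V_sample = 71.0 / 3.51 ≈ 20.22792
Number of dilutions = 3
Total DF = (71.0 / 3.51)^3 (full precision, rounded at the end) = 8276.63

8276.63


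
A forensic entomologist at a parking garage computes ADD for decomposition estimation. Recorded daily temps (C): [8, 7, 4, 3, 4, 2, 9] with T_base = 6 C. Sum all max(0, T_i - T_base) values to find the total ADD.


Computing ADD day by day:
Day 1: max(0, 8 - 6) = 2
Day 2: max(0, 7 - 6) = 1
Day 3: max(0, 4 - 6) = 0
Day 4: max(0, 3 - 6) = 0
Day 5: max(0, 4 - 6) = 0
Day 6: max(0, 2 - 6) = 0
Day 7: max(0, 9 - 6) = 3
Total ADD = 6

6


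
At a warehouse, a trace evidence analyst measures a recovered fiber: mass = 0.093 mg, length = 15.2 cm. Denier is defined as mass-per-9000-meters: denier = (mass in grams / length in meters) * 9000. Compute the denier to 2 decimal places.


Denier calculation:
Mass in grams = 0.093 mg / 1000 = 0.000093 g
Length in meters = 15.2 cm / 100 = 0.152 m
Linear density = mass / length = 0.000093 / 0.152 = 0.00061184 g/m
Denier = (g/m) * 9000 = 0.00061184 * 9000 = 5.51

5.51


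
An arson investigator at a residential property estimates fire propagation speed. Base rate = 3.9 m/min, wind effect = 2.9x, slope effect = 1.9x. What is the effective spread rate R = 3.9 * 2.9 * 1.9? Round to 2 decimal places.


Fire spread rate calculation:
R = R0 * wind_factor * slope_factor
= 3.9 * 2.9 * 1.9
= 11.31 * 1.9
= 21.49 m/min

21.49


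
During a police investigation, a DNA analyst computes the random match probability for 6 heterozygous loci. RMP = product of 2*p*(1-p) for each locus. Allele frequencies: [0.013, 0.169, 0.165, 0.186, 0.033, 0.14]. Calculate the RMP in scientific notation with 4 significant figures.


Computing RMP for 6 loci:
Locus 1: 2 * 0.013 * 0.987 = 0.025662
Locus 2: 2 * 0.169 * 0.831 = 0.280878
Locus 3: 2 * 0.165 * 0.835 = 0.27555
Locus 4: 2 * 0.186 * 0.814 = 0.302808
Locus 5: 2 * 0.033 * 0.967 = 0.063822
Locus 6: 2 * 0.14 * 0.86 = 0.2408
RMP = 9.243e-06

9.243e-06


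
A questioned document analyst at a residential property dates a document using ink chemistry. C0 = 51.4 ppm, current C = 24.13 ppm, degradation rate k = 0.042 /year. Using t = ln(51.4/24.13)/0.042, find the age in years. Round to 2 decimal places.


Document age estimation:
C0/C = 51.4 / 24.13 = 2.130128
ln(C0/C) = 0.756182
t = 0.756182 / 0.042 = 18.00 years

18.00


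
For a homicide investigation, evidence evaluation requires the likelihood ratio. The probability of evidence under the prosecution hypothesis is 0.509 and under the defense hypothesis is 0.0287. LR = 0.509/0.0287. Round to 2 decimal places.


Likelihood ratio calculation:
LR = P(E|Hp) / P(E|Hd)
LR = 0.509 / 0.0287
LR = 17.74

17.74


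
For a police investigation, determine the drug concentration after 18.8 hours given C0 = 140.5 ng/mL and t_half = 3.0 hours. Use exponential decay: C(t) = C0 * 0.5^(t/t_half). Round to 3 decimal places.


Drug concentration decay:
Number of half-lives = t / t_half = 18.8 / 3.0 = 6.266667
Decay factor = 0.5^6.266667 = 0.01298809
C(t) = 140.5 * 0.01298809 = 1.825 ng/mL

1.825


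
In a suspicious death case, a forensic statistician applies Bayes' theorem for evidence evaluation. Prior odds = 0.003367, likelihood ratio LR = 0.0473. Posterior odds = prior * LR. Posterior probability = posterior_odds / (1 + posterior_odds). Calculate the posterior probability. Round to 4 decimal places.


Bayesian evidence evaluation:
Posterior odds = prior_odds * LR = 0.003367 * 0.0473 = 0.0001592591
Posterior probability = posterior_odds / (1 + posterior_odds)
= 0.0001592591 / (1 + 0.0001592591)
= 0.0001592591 / 1.0001592591
= 0.0002

0.0002


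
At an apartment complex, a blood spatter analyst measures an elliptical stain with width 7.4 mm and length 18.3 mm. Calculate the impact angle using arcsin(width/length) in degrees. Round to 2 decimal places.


Blood spatter impact angle calculation:
width / length = 7.4 / 18.3 = 0.404372
angle = arcsin(0.404372)
angle = 23.85 degrees

23.85


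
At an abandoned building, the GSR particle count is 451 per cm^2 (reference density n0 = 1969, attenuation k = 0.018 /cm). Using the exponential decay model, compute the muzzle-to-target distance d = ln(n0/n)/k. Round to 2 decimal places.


GSR distance calculation:
n0/n = 1969 / 451 = 4.365854
ln(n0/n) = 1.473814
d = 1.473814 / 0.018 = 81.88 cm

81.88


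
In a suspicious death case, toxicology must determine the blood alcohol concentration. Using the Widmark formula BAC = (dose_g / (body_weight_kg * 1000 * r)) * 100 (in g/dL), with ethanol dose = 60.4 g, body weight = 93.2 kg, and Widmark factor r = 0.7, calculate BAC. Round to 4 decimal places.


Applying the Widmark formula:
BAC = (dose_g / (body_wt * 1000 * r)) * 100
Denominator = 93.2 * 1000 * 0.7 = 65240
BAC = (60.4 / 65240) * 100
BAC = 0.0926 g/dL

0.0926


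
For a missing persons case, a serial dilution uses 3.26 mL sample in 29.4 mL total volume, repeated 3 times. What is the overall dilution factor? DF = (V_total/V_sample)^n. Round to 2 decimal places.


Dilution factor calculation:
Single dilution = V_total / V_sample = 29.4 / 3.26 ≈ 9.018405
Number of dilutions = 3
Total DF = (29.4 / 3.26)^3 (full precision, rounded at the end) = 733.48

733.48


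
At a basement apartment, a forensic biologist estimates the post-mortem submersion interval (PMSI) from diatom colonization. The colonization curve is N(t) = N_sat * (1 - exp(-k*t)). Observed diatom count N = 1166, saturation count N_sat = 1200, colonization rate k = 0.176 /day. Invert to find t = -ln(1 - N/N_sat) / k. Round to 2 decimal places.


PMSI from diatom colonization curve:
N / N_sat = 1166 / 1200 = 0.971667
1 - N/N_sat = 0.028333
ln(1 - N/N_sat) = -3.563728
t = -ln(1 - N/N_sat) / k = -(-3.563728) / 0.176 = 20.25 days

20.25


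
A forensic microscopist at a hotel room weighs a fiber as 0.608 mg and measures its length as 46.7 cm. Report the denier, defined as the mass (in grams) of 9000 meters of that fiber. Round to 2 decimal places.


Denier calculation:
Mass in grams = 0.608 mg / 1000 = 0.000608 g
Length in meters = 46.7 cm / 100 = 0.467 m
Linear density = mass / length = 0.000608 / 0.467 = 0.00130193 g/m
Denier = (g/m) * 9000 = 0.00130193 * 9000 = 11.72

11.72


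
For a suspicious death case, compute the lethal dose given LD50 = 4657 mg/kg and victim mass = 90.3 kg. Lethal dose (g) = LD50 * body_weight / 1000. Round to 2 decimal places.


Lethal dose calculation:
Lethal dose = LD50 * body_weight / 1000
= 4657 * 90.3 / 1000
= 420527.1 / 1000
= 420.53 g

420.53


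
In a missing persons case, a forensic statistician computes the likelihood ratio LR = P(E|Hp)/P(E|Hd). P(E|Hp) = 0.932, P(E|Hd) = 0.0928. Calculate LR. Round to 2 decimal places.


Likelihood ratio calculation:
LR = P(E|Hp) / P(E|Hd)
LR = 0.932 / 0.0928
LR = 10.04

10.04


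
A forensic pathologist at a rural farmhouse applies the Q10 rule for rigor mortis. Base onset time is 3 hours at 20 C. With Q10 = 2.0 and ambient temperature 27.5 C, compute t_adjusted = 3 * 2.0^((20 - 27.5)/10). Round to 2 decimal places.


Rigor mortis time adjustment:
Exponent = (T_ref - T_actual) / 10 = (20 - 27.5) / 10 = -0.75
Q10 factor = 2.0^-0.75 = 0.5946
t_adjusted = 3 * 0.5946 = 1.78 hours

1.78


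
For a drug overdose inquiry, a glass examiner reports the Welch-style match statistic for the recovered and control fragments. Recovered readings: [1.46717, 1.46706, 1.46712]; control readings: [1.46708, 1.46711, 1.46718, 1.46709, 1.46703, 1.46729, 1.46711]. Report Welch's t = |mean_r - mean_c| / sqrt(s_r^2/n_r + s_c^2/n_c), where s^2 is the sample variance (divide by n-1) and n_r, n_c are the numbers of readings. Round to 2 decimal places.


Welch's t-criterion for glass RI comparison:
Recovered mean = sum / n_r = 4.40135 / 3 = 1.4671167
Control mean = sum / n_c = 10.26989 / 7 = 1.4671271
Recovered sample variance s_r^2 = 3.03333e-09
Control sample variance s_c^2 = 7.15714e-09
Welch SE (unpooled) = sqrt(s_r^2/n_r + s_c^2/n_c) = sqrt(1.01111e-09 + 1.02245e-09) = sqrt(2.03356e-09) = 4.5095e-05
|mean_r - mean_c| = 1.04762e-05
t = 1.04762e-05 / 4.5095e-05 = 0.23

0.23


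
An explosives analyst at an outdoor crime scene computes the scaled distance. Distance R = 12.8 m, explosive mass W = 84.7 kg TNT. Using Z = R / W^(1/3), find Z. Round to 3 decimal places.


Scaled distance calculation:
W^(1/3) = 84.7^(1/3) = 4.391651
Z = R / W^(1/3) = 12.8 / 4.391651
Z = 2.915 m/kg^(1/3)

2.915


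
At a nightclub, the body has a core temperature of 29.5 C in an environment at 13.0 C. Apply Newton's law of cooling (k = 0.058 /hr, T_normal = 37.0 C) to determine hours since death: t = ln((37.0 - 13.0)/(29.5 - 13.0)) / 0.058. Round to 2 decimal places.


Using Newton's law of cooling:
t = ln((T_normal - T_ambient) / (T_body - T_ambient)) / k
T_normal - T_ambient = 24.0
T_body - T_ambient = 16.5
Ratio = 1.454545
ln(ratio) = 0.374693
t = 0.374693 / 0.058 = 6.46 hours

6.46


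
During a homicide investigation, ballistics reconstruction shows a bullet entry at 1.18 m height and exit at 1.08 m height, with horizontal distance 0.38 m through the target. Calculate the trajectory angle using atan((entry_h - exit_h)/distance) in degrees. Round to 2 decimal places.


Bullet trajectory angle:
Height difference = 1.18 - 1.08 = 0.1 m
angle = atan(0.1 / 0.38)
angle = atan(0.263158)
angle = 14.74 degrees

14.74


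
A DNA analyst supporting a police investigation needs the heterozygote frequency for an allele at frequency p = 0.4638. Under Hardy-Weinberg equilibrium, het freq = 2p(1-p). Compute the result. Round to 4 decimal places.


Hardy-Weinberg heterozygote frequency:
q = 1 - p = 1 - 0.4638 = 0.5362
2pq = 2 * 0.4638 * 0.5362 = 0.4974

0.4974


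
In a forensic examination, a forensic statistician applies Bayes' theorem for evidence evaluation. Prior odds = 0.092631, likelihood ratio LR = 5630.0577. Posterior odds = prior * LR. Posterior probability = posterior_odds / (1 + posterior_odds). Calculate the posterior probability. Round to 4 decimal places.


Bayesian evidence evaluation:
Posterior odds = prior_odds * LR = 0.092631 * 5630.0577 = 521.5179
Posterior probability = posterior_odds / (1 + posterior_odds)
= 521.5179 / (1 + 521.5179)
= 521.5179 / 522.5179
= 0.9981

0.9981


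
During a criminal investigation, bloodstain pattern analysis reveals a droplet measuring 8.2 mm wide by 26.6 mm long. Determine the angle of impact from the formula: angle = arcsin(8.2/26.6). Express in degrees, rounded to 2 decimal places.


Blood spatter impact angle calculation:
width / length = 8.2 / 26.6 = 0.308271
angle = arcsin(0.308271)
angle = 17.96 degrees

17.96


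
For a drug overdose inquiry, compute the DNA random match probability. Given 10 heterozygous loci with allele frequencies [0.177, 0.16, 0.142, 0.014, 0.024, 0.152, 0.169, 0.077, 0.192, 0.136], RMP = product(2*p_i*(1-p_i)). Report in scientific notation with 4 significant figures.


Computing RMP for 10 loci:
Locus 1: 2 * 0.177 * 0.823 = 0.291342
Locus 2: 2 * 0.16 * 0.84 = 0.2688
Locus 3: 2 * 0.142 * 0.858 = 0.243672
Locus 4: 2 * 0.014 * 0.986 = 0.027608
Locus 5: 2 * 0.024 * 0.976 = 0.046848
Locus 6: 2 * 0.152 * 0.848 = 0.257792
Locus 7: 2 * 0.169 * 0.831 = 0.280878
Locus 8: 2 * 0.077 * 0.923 = 0.142142
Locus 9: 2 * 0.192 * 0.808 = 0.310272
Locus 10: 2 * 0.136 * 0.864 = 0.235008
RMP = 1.852e-08

1.852e-08


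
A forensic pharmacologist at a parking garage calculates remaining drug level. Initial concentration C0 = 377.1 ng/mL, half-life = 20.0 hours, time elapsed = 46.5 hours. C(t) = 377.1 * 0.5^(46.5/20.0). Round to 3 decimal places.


Drug concentration decay:
Number of half-lives = t / t_half = 46.5 / 20.0 = 2.325
Decay factor = 0.5^2.325 = 0.1995746
C(t) = 377.1 * 0.1995746 = 75.260 ng/mL

75.260


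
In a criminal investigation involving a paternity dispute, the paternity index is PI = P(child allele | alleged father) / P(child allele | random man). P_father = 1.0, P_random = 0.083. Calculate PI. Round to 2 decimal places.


Paternity Index calculation:
PI = P(allele|father) / P(allele|random)
PI = 1.0 / 0.083
PI = 12.05

12.05


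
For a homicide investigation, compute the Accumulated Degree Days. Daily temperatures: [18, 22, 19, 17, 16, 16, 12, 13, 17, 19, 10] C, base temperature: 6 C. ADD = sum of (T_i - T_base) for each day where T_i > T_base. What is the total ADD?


Computing ADD day by day:
Day 1: max(0, 18 - 6) = 12
Day 2: max(0, 22 - 6) = 16
Day 3: max(0, 19 - 6) = 13
Day 4: max(0, 17 - 6) = 11
Day 5: max(0, 16 - 6) = 10
Day 6: max(0, 16 - 6) = 10
Day 7: max(0, 12 - 6) = 6
Day 8: max(0, 13 - 6) = 7
Day 9: max(0, 17 - 6) = 11
Day 10: max(0, 19 - 6) = 13
Day 11: max(0, 10 - 6) = 4
Total ADD = 113

113


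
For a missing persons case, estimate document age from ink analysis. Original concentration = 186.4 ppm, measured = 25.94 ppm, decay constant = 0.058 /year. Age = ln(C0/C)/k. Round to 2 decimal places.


Document age estimation:
C0/C = 186.4 / 25.94 = 7.185813
ln(C0/C) = 1.972109
t = 1.972109 / 0.058 = 34.00 years

34.00


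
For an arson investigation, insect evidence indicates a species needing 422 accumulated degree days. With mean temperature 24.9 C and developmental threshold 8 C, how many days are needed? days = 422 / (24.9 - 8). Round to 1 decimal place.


Insect development time:
Effective temperature = avg_temp - T_base = 24.9 - 8 = 16.9 C
Days = ADD / effective_temp = 422 / 16.9 = 25.0 days

25.0


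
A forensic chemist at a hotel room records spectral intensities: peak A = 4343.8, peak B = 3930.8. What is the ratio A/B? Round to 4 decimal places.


Spectral peak ratio:
Peak A = 4343.8 counts
Peak B = 3930.8 counts
Ratio = 4343.8 / 3930.8 = 1.1051

1.1051
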